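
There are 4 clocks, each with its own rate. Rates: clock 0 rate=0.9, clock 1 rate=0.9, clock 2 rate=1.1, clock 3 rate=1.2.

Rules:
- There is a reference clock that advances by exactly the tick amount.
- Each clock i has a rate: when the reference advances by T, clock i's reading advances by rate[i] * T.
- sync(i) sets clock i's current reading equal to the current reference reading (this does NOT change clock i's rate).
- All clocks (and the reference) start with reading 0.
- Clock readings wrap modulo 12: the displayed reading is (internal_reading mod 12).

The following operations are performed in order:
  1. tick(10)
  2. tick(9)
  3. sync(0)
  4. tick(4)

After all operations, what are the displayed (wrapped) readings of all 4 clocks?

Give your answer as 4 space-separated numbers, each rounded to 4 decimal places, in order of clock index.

Answer: 10.6000 8.7000 1.3000 3.6000

Derivation:
After op 1 tick(10): ref=10.0000 raw=[9.0000 9.0000 11.0000 12.0000]
After op 2 tick(9): ref=19.0000 raw=[17.1000 17.1000 20.9000 22.8000]
After op 3 sync(0): ref=19.0000 raw=[19.0000 17.1000 20.9000 22.8000]
After op 4 tick(4): ref=23.0000 raw=[22.6000 20.7000 25.3000 27.6000]
Wrap final raw readings (mod 12): 22.6000 mod 12 = 10.6000; 20.7000 mod 12 = 8.7000; 25.3000 mod 12 = 1.3000; 27.6000 mod 12 = 3.6000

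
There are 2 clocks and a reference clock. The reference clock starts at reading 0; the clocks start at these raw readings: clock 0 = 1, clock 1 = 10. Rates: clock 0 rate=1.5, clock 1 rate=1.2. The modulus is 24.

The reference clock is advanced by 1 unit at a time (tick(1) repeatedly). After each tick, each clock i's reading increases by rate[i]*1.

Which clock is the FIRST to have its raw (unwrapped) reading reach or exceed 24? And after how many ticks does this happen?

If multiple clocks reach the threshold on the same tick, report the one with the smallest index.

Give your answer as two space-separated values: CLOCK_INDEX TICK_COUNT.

Answer: 1 12

Derivation:
clock 0: start=1, rate=1.5, needs 24-1 = 23; ticks = ceil(23/1.5) = ceil(15.3333) = 16; reading at tick 16 = 1 + 1.5*16 = 25.0000
clock 1: start=10, rate=1.2, needs 24-10 = 14; ticks = ceil(14/1.2) = ceil(11.6667) = 12; reading at tick 12 = 10 + 1.2*12 = 24.4000
Minimum tick count = 12; winners = [1]; smallest index = 1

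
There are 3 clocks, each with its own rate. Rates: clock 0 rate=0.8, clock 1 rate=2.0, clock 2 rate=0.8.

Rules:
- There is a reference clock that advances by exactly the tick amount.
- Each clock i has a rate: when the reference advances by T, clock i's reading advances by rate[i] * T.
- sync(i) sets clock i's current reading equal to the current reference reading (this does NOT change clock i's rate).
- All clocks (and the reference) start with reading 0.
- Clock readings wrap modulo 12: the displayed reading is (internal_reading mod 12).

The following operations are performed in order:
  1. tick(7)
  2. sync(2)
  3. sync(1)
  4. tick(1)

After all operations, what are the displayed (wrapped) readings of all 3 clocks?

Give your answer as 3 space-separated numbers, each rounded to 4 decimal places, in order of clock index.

Answer: 6.4000 9.0000 7.8000

Derivation:
After op 1 tick(7): ref=7.0000 raw=[5.6000 14.0000 5.6000]
After op 2 sync(2): ref=7.0000 raw=[5.6000 14.0000 7.0000]
After op 3 sync(1): ref=7.0000 raw=[5.6000 7.0000 7.0000]
After op 4 tick(1): ref=8.0000 raw=[6.4000 9.0000 7.8000]
Wrap final raw readings (mod 12): 6.4000 mod 12 = 6.4000; 9.0000 mod 12 = 9.0000; 7.8000 mod 12 = 7.8000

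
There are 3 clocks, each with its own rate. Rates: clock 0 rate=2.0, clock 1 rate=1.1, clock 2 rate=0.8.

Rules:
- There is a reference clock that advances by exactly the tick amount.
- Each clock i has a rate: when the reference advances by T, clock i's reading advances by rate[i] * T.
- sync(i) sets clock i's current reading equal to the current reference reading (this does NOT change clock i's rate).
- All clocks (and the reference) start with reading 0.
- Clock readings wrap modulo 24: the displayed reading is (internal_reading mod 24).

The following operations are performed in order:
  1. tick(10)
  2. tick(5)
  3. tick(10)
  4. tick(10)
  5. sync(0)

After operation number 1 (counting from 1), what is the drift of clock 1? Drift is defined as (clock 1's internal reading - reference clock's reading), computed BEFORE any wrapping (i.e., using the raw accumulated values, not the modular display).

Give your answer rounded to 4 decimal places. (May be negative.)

After op 1 tick(10): ref=10.0000 raw=[20.0000 11.0000 8.0000]
Drift of clock 1 after op 1: 11.0000 - 10.0000 = 1.0000

Answer: 1.0000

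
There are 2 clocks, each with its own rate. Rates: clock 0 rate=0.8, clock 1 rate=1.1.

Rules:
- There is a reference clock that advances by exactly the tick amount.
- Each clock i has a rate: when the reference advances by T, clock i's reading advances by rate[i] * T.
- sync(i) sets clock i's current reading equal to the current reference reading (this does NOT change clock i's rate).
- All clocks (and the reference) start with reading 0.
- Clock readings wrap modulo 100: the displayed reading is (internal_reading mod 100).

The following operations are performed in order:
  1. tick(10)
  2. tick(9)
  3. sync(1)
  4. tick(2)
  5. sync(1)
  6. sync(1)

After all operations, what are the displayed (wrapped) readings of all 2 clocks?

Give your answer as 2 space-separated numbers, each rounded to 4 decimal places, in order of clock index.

Answer: 16.8000 21.0000

Derivation:
After op 1 tick(10): ref=10.0000 raw=[8.0000 11.0000]
After op 2 tick(9): ref=19.0000 raw=[15.2000 20.9000]
After op 3 sync(1): ref=19.0000 raw=[15.2000 19.0000]
After op 4 tick(2): ref=21.0000 raw=[16.8000 21.2000]
After op 5 sync(1): ref=21.0000 raw=[16.8000 21.0000]
After op 6 sync(1): ref=21.0000 raw=[16.8000 21.0000]
Wrap final raw readings (mod 100): 16.8000 mod 100 = 16.8000; 21.0000 mod 100 = 21.0000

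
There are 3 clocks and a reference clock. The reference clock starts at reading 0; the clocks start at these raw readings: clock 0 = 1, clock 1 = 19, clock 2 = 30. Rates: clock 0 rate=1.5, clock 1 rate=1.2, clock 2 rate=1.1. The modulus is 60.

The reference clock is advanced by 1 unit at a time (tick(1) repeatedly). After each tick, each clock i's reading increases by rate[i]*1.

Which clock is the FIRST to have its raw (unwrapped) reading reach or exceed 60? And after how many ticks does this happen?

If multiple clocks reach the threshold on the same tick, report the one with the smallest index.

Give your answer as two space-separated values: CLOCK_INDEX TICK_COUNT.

Answer: 2 28

Derivation:
clock 0: start=1, rate=1.5, needs 60-1 = 59; ticks = ceil(59/1.5) = ceil(39.3333) = 40; reading at tick 40 = 1 + 1.5*40 = 61.0000
clock 1: start=19, rate=1.2, needs 60-19 = 41; ticks = ceil(41/1.2) = ceil(34.1667) = 35; reading at tick 35 = 19 + 1.2*35 = 61.0000
clock 2: start=30, rate=1.1, needs 60-30 = 30; ticks = ceil(30/1.1) = ceil(27.2727) = 28; reading at tick 28 = 30 + 1.1*28 = 60.8000
Minimum tick count = 28; winners = [2]; smallest index = 2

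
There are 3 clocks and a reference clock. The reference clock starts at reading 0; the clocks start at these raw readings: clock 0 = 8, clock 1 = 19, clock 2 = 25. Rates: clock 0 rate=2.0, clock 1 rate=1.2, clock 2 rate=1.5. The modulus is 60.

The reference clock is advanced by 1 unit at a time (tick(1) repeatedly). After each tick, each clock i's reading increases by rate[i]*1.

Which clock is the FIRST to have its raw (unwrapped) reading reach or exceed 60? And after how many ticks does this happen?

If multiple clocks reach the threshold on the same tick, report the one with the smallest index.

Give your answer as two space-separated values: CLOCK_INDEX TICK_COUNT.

Answer: 2 24

Derivation:
clock 0: start=8, rate=2.0, needs 60-8 = 52; ticks = ceil(52/2.0) = ceil(26.0000) = 26; reading at tick 26 = 8 + 2.0*26 = 60.0000
clock 1: start=19, rate=1.2, needs 60-19 = 41; ticks = ceil(41/1.2) = ceil(34.1667) = 35; reading at tick 35 = 19 + 1.2*35 = 61.0000
clock 2: start=25, rate=1.5, needs 60-25 = 35; ticks = ceil(35/1.5) = ceil(23.3333) = 24; reading at tick 24 = 25 + 1.5*24 = 61.0000
Minimum tick count = 24; winners = [2]; smallest index = 2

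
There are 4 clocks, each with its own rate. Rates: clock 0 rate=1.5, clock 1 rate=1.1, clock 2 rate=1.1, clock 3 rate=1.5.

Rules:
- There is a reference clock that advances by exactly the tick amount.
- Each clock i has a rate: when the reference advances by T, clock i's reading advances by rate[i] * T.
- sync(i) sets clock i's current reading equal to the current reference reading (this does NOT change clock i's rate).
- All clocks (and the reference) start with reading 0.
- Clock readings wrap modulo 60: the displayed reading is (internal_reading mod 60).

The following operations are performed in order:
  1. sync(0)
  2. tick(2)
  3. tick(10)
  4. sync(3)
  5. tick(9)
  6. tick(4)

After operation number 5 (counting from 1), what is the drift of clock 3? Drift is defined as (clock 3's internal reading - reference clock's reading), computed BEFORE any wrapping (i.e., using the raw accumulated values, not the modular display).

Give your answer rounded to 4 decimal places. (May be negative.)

Answer: 4.5000

Derivation:
After op 1 sync(0): ref=0.0000 raw=[0.0000 0.0000 0.0000 0.0000]
After op 2 tick(2): ref=2.0000 raw=[3.0000 2.2000 2.2000 3.0000]
After op 3 tick(10): ref=12.0000 raw=[18.0000 13.2000 13.2000 18.0000]
After op 4 sync(3): ref=12.0000 raw=[18.0000 13.2000 13.2000 12.0000]
After op 5 tick(9): ref=21.0000 raw=[31.5000 23.1000 23.1000 25.5000]
Drift of clock 3 after op 5: 25.5000 - 21.0000 = 4.5000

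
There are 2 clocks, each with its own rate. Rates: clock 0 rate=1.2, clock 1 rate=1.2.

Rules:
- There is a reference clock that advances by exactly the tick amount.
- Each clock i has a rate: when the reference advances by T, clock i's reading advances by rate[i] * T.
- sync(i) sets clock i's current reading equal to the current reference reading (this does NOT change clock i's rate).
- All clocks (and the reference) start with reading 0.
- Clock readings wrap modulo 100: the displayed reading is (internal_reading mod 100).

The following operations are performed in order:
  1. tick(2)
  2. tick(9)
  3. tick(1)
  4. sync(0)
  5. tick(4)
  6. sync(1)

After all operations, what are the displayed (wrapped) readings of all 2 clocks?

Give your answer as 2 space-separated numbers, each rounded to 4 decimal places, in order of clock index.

After op 1 tick(2): ref=2.0000 raw=[2.4000 2.4000]
After op 2 tick(9): ref=11.0000 raw=[13.2000 13.2000]
After op 3 tick(1): ref=12.0000 raw=[14.4000 14.4000]
After op 4 sync(0): ref=12.0000 raw=[12.0000 14.4000]
After op 5 tick(4): ref=16.0000 raw=[16.8000 19.2000]
After op 6 sync(1): ref=16.0000 raw=[16.8000 16.0000]
Wrap final raw readings (mod 100): 16.8000 mod 100 = 16.8000; 16.0000 mod 100 = 16.0000

Answer: 16.8000 16.0000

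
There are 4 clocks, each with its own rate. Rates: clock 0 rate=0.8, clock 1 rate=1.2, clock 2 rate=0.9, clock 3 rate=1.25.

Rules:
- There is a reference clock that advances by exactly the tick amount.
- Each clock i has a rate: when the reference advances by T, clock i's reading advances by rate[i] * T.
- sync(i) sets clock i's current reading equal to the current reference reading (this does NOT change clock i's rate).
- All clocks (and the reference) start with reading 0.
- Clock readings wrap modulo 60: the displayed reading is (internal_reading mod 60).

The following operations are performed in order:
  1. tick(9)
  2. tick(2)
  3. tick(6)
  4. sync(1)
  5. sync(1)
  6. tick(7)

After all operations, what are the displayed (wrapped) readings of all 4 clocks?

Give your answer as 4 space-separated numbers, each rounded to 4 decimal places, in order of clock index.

After op 1 tick(9): ref=9.0000 raw=[7.2000 10.8000 8.1000 11.2500]
After op 2 tick(2): ref=11.0000 raw=[8.8000 13.2000 9.9000 13.7500]
After op 3 tick(6): ref=17.0000 raw=[13.6000 20.4000 15.3000 21.2500]
After op 4 sync(1): ref=17.0000 raw=[13.6000 17.0000 15.3000 21.2500]
After op 5 sync(1): ref=17.0000 raw=[13.6000 17.0000 15.3000 21.2500]
After op 6 tick(7): ref=24.0000 raw=[19.2000 25.4000 21.6000 30.0000]
Wrap final raw readings (mod 60): 19.2000 mod 60 = 19.2000; 25.4000 mod 60 = 25.4000; 21.6000 mod 60 = 21.6000; 30.0000 mod 60 = 30.0000

Answer: 19.2000 25.4000 21.6000 30.0000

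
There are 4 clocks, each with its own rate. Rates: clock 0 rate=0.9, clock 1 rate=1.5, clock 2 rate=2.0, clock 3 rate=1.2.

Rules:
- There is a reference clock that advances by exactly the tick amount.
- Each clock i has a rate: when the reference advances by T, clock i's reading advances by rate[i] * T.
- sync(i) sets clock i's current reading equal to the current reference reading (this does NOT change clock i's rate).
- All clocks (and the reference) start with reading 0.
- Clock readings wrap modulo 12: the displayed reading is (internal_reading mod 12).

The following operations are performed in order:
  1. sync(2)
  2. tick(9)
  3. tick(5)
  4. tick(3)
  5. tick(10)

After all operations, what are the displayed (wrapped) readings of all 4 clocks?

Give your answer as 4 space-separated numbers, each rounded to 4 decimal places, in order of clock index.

Answer: 0.3000 4.5000 6.0000 8.4000

Derivation:
After op 1 sync(2): ref=0.0000 raw=[0.0000 0.0000 0.0000 0.0000]
After op 2 tick(9): ref=9.0000 raw=[8.1000 13.5000 18.0000 10.8000]
After op 3 tick(5): ref=14.0000 raw=[12.6000 21.0000 28.0000 16.8000]
After op 4 tick(3): ref=17.0000 raw=[15.3000 25.5000 34.0000 20.4000]
After op 5 tick(10): ref=27.0000 raw=[24.3000 40.5000 54.0000 32.4000]
Wrap final raw readings (mod 12): 24.3000 mod 12 = 0.3000; 40.5000 mod 12 = 4.5000; 54.0000 mod 12 = 6.0000; 32.4000 mod 12 = 8.4000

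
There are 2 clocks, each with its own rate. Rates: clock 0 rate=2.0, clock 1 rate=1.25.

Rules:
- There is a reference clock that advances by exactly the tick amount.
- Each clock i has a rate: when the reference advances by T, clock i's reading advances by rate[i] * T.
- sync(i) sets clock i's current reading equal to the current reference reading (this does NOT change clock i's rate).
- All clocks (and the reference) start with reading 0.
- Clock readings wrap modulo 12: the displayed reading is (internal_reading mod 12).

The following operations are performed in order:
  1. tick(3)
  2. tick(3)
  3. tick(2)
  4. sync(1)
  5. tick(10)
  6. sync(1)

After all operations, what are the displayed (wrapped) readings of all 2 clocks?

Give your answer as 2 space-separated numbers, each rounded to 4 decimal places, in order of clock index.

After op 1 tick(3): ref=3.0000 raw=[6.0000 3.7500]
After op 2 tick(3): ref=6.0000 raw=[12.0000 7.5000]
After op 3 tick(2): ref=8.0000 raw=[16.0000 10.0000]
After op 4 sync(1): ref=8.0000 raw=[16.0000 8.0000]
After op 5 tick(10): ref=18.0000 raw=[36.0000 20.5000]
After op 6 sync(1): ref=18.0000 raw=[36.0000 18.0000]
Wrap final raw readings (mod 12): 36.0000 mod 12 = 0.0000; 18.0000 mod 12 = 6.0000

Answer: 0.0000 6.0000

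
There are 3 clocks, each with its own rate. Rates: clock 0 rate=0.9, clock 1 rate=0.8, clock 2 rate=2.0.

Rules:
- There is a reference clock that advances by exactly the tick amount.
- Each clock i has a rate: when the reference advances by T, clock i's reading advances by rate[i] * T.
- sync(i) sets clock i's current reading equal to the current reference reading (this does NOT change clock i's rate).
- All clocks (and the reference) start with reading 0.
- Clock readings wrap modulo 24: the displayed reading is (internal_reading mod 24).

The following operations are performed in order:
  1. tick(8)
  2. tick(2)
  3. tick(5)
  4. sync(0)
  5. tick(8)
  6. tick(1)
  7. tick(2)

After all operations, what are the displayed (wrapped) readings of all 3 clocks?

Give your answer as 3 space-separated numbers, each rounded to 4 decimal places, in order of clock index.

After op 1 tick(8): ref=8.0000 raw=[7.2000 6.4000 16.0000]
After op 2 tick(2): ref=10.0000 raw=[9.0000 8.0000 20.0000]
After op 3 tick(5): ref=15.0000 raw=[13.5000 12.0000 30.0000]
After op 4 sync(0): ref=15.0000 raw=[15.0000 12.0000 30.0000]
After op 5 tick(8): ref=23.0000 raw=[22.2000 18.4000 46.0000]
After op 6 tick(1): ref=24.0000 raw=[23.1000 19.2000 48.0000]
After op 7 tick(2): ref=26.0000 raw=[24.9000 20.8000 52.0000]
Wrap final raw readings (mod 24): 24.9000 mod 24 = 0.9000; 20.8000 mod 24 = 20.8000; 52.0000 mod 24 = 4.0000

Answer: 0.9000 20.8000 4.0000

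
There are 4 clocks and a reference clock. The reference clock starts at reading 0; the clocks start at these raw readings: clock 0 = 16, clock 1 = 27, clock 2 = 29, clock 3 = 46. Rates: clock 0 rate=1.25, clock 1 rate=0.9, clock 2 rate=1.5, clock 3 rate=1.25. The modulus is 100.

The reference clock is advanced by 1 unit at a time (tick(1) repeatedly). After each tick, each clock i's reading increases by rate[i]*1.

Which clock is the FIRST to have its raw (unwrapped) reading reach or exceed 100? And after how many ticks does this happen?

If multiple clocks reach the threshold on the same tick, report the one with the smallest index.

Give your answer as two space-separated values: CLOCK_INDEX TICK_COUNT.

Answer: 3 44

Derivation:
clock 0: start=16, rate=1.25, needs 100-16 = 84; ticks = ceil(84/1.25) = ceil(67.2000) = 68; reading at tick 68 = 16 + 1.25*68 = 101.0000
clock 1: start=27, rate=0.9, needs 100-27 = 73; ticks = ceil(73/0.9) = ceil(81.1111) = 82; reading at tick 82 = 27 + 0.9*82 = 100.8000
clock 2: start=29, rate=1.5, needs 100-29 = 71; ticks = ceil(71/1.5) = ceil(47.3333) = 48; reading at tick 48 = 29 + 1.5*48 = 101.0000
clock 3: start=46, rate=1.25, needs 100-46 = 54; ticks = ceil(54/1.25) = ceil(43.2000) = 44; reading at tick 44 = 46 + 1.25*44 = 101.0000
Minimum tick count = 44; winners = [3]; smallest index = 3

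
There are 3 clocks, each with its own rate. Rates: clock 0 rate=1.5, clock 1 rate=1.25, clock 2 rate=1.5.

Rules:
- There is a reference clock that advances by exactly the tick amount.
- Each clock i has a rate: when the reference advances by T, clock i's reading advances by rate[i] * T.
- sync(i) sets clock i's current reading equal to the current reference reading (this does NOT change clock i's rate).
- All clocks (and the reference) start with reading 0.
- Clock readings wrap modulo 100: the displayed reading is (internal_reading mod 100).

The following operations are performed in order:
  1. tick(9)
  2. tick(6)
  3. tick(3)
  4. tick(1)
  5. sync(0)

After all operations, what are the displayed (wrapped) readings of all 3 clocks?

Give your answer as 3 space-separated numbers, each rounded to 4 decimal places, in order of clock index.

After op 1 tick(9): ref=9.0000 raw=[13.5000 11.2500 13.5000]
After op 2 tick(6): ref=15.0000 raw=[22.5000 18.7500 22.5000]
After op 3 tick(3): ref=18.0000 raw=[27.0000 22.5000 27.0000]
After op 4 tick(1): ref=19.0000 raw=[28.5000 23.7500 28.5000]
After op 5 sync(0): ref=19.0000 raw=[19.0000 23.7500 28.5000]
Wrap final raw readings (mod 100): 19.0000 mod 100 = 19.0000; 23.7500 mod 100 = 23.7500; 28.5000 mod 100 = 28.5000

Answer: 19.0000 23.7500 28.5000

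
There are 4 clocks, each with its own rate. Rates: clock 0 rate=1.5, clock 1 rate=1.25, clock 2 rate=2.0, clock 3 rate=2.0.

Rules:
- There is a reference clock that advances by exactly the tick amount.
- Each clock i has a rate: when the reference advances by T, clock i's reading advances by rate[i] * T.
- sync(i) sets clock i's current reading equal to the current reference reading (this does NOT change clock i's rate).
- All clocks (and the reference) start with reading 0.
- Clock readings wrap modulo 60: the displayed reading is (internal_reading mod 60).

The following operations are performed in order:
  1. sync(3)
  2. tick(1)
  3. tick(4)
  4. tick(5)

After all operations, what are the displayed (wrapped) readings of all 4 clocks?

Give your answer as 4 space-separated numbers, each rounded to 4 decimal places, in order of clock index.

Answer: 15.0000 12.5000 20.0000 20.0000

Derivation:
After op 1 sync(3): ref=0.0000 raw=[0.0000 0.0000 0.0000 0.0000]
After op 2 tick(1): ref=1.0000 raw=[1.5000 1.2500 2.0000 2.0000]
After op 3 tick(4): ref=5.0000 raw=[7.5000 6.2500 10.0000 10.0000]
After op 4 tick(5): ref=10.0000 raw=[15.0000 12.5000 20.0000 20.0000]
Wrap final raw readings (mod 60): 15.0000 mod 60 = 15.0000; 12.5000 mod 60 = 12.5000; 20.0000 mod 60 = 20.0000; 20.0000 mod 60 = 20.0000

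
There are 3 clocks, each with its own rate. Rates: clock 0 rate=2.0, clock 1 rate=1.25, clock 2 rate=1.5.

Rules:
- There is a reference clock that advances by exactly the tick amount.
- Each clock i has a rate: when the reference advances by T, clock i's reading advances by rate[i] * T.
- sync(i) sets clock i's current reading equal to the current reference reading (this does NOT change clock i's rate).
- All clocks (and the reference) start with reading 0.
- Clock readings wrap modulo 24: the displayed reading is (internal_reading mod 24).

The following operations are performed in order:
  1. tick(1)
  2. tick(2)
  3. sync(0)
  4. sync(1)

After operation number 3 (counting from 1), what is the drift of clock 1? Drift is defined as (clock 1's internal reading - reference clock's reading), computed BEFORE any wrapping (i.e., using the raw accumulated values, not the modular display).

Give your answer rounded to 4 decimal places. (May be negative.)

After op 1 tick(1): ref=1.0000 raw=[2.0000 1.2500 1.5000]
After op 2 tick(2): ref=3.0000 raw=[6.0000 3.7500 4.5000]
After op 3 sync(0): ref=3.0000 raw=[3.0000 3.7500 4.5000]
Drift of clock 1 after op 3: 3.7500 - 3.0000 = 0.7500

Answer: 0.7500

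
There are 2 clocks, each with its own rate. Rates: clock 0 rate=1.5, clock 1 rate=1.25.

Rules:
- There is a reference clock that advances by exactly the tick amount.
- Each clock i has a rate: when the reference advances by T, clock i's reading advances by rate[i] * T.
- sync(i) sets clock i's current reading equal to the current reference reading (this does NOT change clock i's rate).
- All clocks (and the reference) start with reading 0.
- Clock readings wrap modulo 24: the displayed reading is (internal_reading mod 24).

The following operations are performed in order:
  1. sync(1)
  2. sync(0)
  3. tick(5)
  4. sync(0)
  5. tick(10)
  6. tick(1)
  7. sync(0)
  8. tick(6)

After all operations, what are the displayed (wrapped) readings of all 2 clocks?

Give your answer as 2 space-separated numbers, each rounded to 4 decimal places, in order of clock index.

Answer: 1.0000 3.5000

Derivation:
After op 1 sync(1): ref=0.0000 raw=[0.0000 0.0000]
After op 2 sync(0): ref=0.0000 raw=[0.0000 0.0000]
After op 3 tick(5): ref=5.0000 raw=[7.5000 6.2500]
After op 4 sync(0): ref=5.0000 raw=[5.0000 6.2500]
After op 5 tick(10): ref=15.0000 raw=[20.0000 18.7500]
After op 6 tick(1): ref=16.0000 raw=[21.5000 20.0000]
After op 7 sync(0): ref=16.0000 raw=[16.0000 20.0000]
After op 8 tick(6): ref=22.0000 raw=[25.0000 27.5000]
Wrap final raw readings (mod 24): 25.0000 mod 24 = 1.0000; 27.5000 mod 24 = 3.5000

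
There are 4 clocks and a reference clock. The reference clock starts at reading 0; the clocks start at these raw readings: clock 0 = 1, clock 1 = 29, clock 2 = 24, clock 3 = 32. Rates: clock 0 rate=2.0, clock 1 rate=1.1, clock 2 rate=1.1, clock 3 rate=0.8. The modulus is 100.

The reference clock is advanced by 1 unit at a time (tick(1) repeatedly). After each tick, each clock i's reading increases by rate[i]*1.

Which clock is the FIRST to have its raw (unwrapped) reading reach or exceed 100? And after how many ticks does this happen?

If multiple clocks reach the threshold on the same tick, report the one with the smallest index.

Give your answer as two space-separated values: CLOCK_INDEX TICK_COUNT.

Answer: 0 50

Derivation:
clock 0: start=1, rate=2.0, needs 100-1 = 99; ticks = ceil(99/2.0) = ceil(49.5000) = 50; reading at tick 50 = 1 + 2.0*50 = 101.0000
clock 1: start=29, rate=1.1, needs 100-29 = 71; ticks = ceil(71/1.1) = ceil(64.5455) = 65; reading at tick 65 = 29 + 1.1*65 = 100.5000
clock 2: start=24, rate=1.1, needs 100-24 = 76; ticks = ceil(76/1.1) = ceil(69.0909) = 70; reading at tick 70 = 24 + 1.1*70 = 101.0000
clock 3: start=32, rate=0.8, needs 100-32 = 68; ticks = ceil(68/0.8) = ceil(85.0000) = 85; reading at tick 85 = 32 + 0.8*85 = 100.0000
Minimum tick count = 50; winners = [0]; smallest index = 0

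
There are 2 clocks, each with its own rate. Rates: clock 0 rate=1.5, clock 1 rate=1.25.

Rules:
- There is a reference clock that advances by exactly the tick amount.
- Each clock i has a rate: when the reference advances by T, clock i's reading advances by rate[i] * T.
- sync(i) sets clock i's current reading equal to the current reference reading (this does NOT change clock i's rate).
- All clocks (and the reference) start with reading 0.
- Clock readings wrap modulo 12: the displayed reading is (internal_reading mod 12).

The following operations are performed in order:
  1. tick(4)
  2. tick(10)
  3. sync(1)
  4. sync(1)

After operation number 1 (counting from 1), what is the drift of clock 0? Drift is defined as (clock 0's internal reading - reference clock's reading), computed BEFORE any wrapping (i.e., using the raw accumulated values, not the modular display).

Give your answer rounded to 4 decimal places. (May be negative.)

After op 1 tick(4): ref=4.0000 raw=[6.0000 5.0000]
Drift of clock 0 after op 1: 6.0000 - 4.0000 = 2.0000

Answer: 2.0000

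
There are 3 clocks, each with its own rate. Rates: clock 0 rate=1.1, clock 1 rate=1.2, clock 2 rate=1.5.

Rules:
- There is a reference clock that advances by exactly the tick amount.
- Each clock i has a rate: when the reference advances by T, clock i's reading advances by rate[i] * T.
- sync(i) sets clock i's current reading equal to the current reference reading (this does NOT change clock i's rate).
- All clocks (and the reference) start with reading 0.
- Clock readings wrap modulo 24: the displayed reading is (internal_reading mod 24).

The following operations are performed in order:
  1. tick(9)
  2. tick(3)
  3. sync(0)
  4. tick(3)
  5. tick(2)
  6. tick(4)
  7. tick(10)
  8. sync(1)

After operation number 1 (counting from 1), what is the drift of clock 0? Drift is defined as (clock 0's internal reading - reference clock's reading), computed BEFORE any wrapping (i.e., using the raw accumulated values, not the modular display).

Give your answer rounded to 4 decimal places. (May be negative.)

After op 1 tick(9): ref=9.0000 raw=[9.9000 10.8000 13.5000]
Drift of clock 0 after op 1: 9.9000 - 9.0000 = 0.9000

Answer: 0.9000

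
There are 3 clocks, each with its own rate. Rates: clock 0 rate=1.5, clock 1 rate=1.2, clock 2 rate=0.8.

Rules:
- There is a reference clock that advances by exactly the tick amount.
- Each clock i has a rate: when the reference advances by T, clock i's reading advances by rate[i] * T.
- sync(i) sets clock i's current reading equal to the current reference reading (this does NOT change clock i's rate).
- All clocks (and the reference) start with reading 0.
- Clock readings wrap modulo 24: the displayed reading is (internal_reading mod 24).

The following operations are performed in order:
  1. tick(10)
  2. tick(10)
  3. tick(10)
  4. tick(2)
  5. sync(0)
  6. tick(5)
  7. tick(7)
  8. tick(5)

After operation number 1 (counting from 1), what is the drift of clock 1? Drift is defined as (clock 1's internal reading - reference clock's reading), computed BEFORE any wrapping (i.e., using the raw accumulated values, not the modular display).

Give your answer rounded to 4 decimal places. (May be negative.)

After op 1 tick(10): ref=10.0000 raw=[15.0000 12.0000 8.0000]
Drift of clock 1 after op 1: 12.0000 - 10.0000 = 2.0000

Answer: 2.0000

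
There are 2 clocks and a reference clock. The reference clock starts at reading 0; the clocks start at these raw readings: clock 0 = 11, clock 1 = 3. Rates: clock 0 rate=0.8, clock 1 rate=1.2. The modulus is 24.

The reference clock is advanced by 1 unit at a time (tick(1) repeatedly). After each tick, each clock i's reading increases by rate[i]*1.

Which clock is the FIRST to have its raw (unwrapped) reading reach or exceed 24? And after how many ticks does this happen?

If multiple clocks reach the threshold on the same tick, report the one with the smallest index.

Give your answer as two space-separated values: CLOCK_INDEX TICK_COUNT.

clock 0: start=11, rate=0.8, needs 24-11 = 13; ticks = ceil(13/0.8) = ceil(16.2500) = 17; reading at tick 17 = 11 + 0.8*17 = 24.6000
clock 1: start=3, rate=1.2, needs 24-3 = 21; ticks = ceil(21/1.2) = ceil(17.5000) = 18; reading at tick 18 = 3 + 1.2*18 = 24.6000
Minimum tick count = 17; winners = [0]; smallest index = 0

Answer: 0 17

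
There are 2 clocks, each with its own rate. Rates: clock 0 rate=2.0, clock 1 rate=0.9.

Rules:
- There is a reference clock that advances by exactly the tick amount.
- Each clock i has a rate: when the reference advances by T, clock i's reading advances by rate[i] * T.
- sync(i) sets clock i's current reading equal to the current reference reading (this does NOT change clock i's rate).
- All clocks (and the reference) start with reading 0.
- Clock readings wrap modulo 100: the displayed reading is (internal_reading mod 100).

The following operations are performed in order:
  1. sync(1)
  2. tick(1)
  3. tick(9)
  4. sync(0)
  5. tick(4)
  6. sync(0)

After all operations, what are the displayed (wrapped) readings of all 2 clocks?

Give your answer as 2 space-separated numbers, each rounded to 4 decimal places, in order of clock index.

Answer: 14.0000 12.6000

Derivation:
After op 1 sync(1): ref=0.0000 raw=[0.0000 0.0000]
After op 2 tick(1): ref=1.0000 raw=[2.0000 0.9000]
After op 3 tick(9): ref=10.0000 raw=[20.0000 9.0000]
After op 4 sync(0): ref=10.0000 raw=[10.0000 9.0000]
After op 5 tick(4): ref=14.0000 raw=[18.0000 12.6000]
After op 6 sync(0): ref=14.0000 raw=[14.0000 12.6000]
Wrap final raw readings (mod 100): 14.0000 mod 100 = 14.0000; 12.6000 mod 100 = 12.6000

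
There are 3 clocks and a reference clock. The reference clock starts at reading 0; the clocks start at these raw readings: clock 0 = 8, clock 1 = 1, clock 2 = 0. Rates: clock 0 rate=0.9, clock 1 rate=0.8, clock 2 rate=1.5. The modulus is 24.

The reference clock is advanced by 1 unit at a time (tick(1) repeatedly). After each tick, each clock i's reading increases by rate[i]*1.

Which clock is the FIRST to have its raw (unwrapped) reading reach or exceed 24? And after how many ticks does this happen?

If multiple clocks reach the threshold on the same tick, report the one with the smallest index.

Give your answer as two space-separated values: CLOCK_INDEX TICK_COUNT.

Answer: 2 16

Derivation:
clock 0: start=8, rate=0.9, needs 24-8 = 16; ticks = ceil(16/0.9) = ceil(17.7778) = 18; reading at tick 18 = 8 + 0.9*18 = 24.2000
clock 1: start=1, rate=0.8, needs 24-1 = 23; ticks = ceil(23/0.8) = ceil(28.7500) = 29; reading at tick 29 = 1 + 0.8*29 = 24.2000
clock 2: start=0, rate=1.5, needs 24-0 = 24; ticks = ceil(24/1.5) = ceil(16.0000) = 16; reading at tick 16 = 0 + 1.5*16 = 24.0000
Minimum tick count = 16; winners = [2]; smallest index = 2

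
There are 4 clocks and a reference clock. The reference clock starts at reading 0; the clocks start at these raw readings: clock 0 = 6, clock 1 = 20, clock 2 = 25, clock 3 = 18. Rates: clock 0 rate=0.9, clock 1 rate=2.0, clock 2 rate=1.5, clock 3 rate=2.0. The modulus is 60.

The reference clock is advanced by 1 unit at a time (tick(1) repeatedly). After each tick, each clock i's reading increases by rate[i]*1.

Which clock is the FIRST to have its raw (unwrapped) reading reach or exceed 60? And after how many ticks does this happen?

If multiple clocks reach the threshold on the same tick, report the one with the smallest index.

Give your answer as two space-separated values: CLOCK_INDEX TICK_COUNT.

Answer: 1 20

Derivation:
clock 0: start=6, rate=0.9, needs 60-6 = 54; ticks = ceil(54/0.9) = ceil(60.0000) = 60; reading at tick 60 = 6 + 0.9*60 = 60.0000
clock 1: start=20, rate=2.0, needs 60-20 = 40; ticks = ceil(40/2.0) = ceil(20.0000) = 20; reading at tick 20 = 20 + 2.0*20 = 60.0000
clock 2: start=25, rate=1.5, needs 60-25 = 35; ticks = ceil(35/1.5) = ceil(23.3333) = 24; reading at tick 24 = 25 + 1.5*24 = 61.0000
clock 3: start=18, rate=2.0, needs 60-18 = 42; ticks = ceil(42/2.0) = ceil(21.0000) = 21; reading at tick 21 = 18 + 2.0*21 = 60.0000
Minimum tick count = 20; winners = [1]; smallest index = 1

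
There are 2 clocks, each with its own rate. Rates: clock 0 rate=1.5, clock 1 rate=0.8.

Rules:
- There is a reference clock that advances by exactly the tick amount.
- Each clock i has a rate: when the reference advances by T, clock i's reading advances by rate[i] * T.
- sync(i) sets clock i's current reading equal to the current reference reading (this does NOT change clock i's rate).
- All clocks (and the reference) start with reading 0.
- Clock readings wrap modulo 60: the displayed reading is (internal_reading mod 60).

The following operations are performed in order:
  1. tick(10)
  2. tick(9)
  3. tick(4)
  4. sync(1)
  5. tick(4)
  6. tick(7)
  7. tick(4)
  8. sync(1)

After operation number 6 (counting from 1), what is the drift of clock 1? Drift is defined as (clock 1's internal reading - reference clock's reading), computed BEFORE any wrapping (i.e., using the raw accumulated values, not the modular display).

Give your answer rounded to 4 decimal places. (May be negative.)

After op 1 tick(10): ref=10.0000 raw=[15.0000 8.0000]
After op 2 tick(9): ref=19.0000 raw=[28.5000 15.2000]
After op 3 tick(4): ref=23.0000 raw=[34.5000 18.4000]
After op 4 sync(1): ref=23.0000 raw=[34.5000 23.0000]
After op 5 tick(4): ref=27.0000 raw=[40.5000 26.2000]
After op 6 tick(7): ref=34.0000 raw=[51.0000 31.8000]
Drift of clock 1 after op 6: 31.8000 - 34.0000 = -2.2000

Answer: -2.2000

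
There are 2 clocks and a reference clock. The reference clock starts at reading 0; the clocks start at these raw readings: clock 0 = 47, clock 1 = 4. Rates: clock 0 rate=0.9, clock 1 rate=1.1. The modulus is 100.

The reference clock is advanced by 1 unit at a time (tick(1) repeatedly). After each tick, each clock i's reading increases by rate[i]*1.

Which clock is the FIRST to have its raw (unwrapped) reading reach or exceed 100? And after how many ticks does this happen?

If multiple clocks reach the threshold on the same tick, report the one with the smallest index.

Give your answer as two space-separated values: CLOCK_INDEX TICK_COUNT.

Answer: 0 59

Derivation:
clock 0: start=47, rate=0.9, needs 100-47 = 53; ticks = ceil(53/0.9) = ceil(58.8889) = 59; reading at tick 59 = 47 + 0.9*59 = 100.1000
clock 1: start=4, rate=1.1, needs 100-4 = 96; ticks = ceil(96/1.1) = ceil(87.2727) = 88; reading at tick 88 = 4 + 1.1*88 = 100.8000
Minimum tick count = 59; winners = [0]; smallest index = 0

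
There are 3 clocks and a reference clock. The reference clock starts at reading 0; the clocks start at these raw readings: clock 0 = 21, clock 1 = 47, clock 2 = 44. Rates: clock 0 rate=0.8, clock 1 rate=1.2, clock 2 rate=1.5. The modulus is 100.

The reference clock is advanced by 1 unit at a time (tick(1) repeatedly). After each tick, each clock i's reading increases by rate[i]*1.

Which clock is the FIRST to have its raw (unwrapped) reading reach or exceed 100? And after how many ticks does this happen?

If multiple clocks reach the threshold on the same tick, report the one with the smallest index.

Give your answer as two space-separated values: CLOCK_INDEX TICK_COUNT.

Answer: 2 38

Derivation:
clock 0: start=21, rate=0.8, needs 100-21 = 79; ticks = ceil(79/0.8) = ceil(98.7500) = 99; reading at tick 99 = 21 + 0.8*99 = 100.2000
clock 1: start=47, rate=1.2, needs 100-47 = 53; ticks = ceil(53/1.2) = ceil(44.1667) = 45; reading at tick 45 = 47 + 1.2*45 = 101.0000
clock 2: start=44, rate=1.5, needs 100-44 = 56; ticks = ceil(56/1.5) = ceil(37.3333) = 38; reading at tick 38 = 44 + 1.5*38 = 101.0000
Minimum tick count = 38; winners = [2]; smallest index = 2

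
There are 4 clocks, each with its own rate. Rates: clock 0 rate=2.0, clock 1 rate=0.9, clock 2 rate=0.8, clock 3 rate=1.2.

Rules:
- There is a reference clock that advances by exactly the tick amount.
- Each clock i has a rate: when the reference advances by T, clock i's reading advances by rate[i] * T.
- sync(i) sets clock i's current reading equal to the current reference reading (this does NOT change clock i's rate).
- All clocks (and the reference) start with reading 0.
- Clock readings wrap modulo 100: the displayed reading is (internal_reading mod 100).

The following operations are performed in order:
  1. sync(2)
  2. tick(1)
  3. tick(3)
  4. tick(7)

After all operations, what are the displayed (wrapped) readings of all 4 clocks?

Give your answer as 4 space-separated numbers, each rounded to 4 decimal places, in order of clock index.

Answer: 22.0000 9.9000 8.8000 13.2000

Derivation:
After op 1 sync(2): ref=0.0000 raw=[0.0000 0.0000 0.0000 0.0000]
After op 2 tick(1): ref=1.0000 raw=[2.0000 0.9000 0.8000 1.2000]
After op 3 tick(3): ref=4.0000 raw=[8.0000 3.6000 3.2000 4.8000]
After op 4 tick(7): ref=11.0000 raw=[22.0000 9.9000 8.8000 13.2000]
Wrap final raw readings (mod 100): 22.0000 mod 100 = 22.0000; 9.9000 mod 100 = 9.9000; 8.8000 mod 100 = 8.8000; 13.2000 mod 100 = 13.2000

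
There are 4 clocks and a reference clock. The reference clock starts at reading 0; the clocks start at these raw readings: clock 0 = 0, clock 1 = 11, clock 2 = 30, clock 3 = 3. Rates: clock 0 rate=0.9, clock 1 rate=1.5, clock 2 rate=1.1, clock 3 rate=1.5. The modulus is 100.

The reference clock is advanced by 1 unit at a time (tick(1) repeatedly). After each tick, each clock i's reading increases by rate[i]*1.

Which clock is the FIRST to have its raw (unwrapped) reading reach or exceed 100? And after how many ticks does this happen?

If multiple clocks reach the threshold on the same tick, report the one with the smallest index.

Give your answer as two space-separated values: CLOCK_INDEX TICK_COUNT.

clock 0: start=0, rate=0.9, needs 100-0 = 100; ticks = ceil(100/0.9) = ceil(111.1111) = 112; reading at tick 112 = 0 + 0.9*112 = 100.8000
clock 1: start=11, rate=1.5, needs 100-11 = 89; ticks = ceil(89/1.5) = ceil(59.3333) = 60; reading at tick 60 = 11 + 1.5*60 = 101.0000
clock 2: start=30, rate=1.1, needs 100-30 = 70; ticks = ceil(70/1.1) = ceil(63.6364) = 64; reading at tick 64 = 30 + 1.1*64 = 100.4000
clock 3: start=3, rate=1.5, needs 100-3 = 97; ticks = ceil(97/1.5) = ceil(64.6667) = 65; reading at tick 65 = 3 + 1.5*65 = 100.5000
Minimum tick count = 60; winners = [1]; smallest index = 1

Answer: 1 60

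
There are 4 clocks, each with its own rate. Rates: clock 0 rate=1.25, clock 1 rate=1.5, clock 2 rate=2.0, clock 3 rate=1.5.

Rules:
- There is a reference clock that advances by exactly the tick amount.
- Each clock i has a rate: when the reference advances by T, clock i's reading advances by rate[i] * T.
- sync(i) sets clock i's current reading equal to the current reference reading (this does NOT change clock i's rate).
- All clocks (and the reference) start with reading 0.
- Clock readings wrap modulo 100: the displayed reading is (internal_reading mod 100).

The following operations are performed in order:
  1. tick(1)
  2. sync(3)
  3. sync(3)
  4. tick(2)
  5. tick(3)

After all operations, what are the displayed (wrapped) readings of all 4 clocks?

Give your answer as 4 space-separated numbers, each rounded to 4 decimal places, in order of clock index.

After op 1 tick(1): ref=1.0000 raw=[1.2500 1.5000 2.0000 1.5000]
After op 2 sync(3): ref=1.0000 raw=[1.2500 1.5000 2.0000 1.0000]
After op 3 sync(3): ref=1.0000 raw=[1.2500 1.5000 2.0000 1.0000]
After op 4 tick(2): ref=3.0000 raw=[3.7500 4.5000 6.0000 4.0000]
After op 5 tick(3): ref=6.0000 raw=[7.5000 9.0000 12.0000 8.5000]
Wrap final raw readings (mod 100): 7.5000 mod 100 = 7.5000; 9.0000 mod 100 = 9.0000; 12.0000 mod 100 = 12.0000; 8.5000 mod 100 = 8.5000

Answer: 7.5000 9.0000 12.0000 8.5000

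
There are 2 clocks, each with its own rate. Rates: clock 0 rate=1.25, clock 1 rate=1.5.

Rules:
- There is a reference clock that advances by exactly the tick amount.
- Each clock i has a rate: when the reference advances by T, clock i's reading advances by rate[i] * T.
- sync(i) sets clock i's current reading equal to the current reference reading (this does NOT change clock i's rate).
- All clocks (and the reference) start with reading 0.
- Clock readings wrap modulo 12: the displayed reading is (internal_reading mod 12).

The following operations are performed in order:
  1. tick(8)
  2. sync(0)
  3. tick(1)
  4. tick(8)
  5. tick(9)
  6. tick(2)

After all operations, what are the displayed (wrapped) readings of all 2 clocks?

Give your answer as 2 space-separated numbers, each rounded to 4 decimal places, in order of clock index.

After op 1 tick(8): ref=8.0000 raw=[10.0000 12.0000]
After op 2 sync(0): ref=8.0000 raw=[8.0000 12.0000]
After op 3 tick(1): ref=9.0000 raw=[9.2500 13.5000]
After op 4 tick(8): ref=17.0000 raw=[19.2500 25.5000]
After op 5 tick(9): ref=26.0000 raw=[30.5000 39.0000]
After op 6 tick(2): ref=28.0000 raw=[33.0000 42.0000]
Wrap final raw readings (mod 12): 33.0000 mod 12 = 9.0000; 42.0000 mod 12 = 6.0000

Answer: 9.0000 6.0000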